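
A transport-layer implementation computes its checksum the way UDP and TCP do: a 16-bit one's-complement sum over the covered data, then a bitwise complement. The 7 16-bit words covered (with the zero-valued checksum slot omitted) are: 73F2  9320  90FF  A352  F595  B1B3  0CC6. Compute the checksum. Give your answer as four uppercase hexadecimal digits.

108B

One's-complement addition (fold any carry out of bit 15 back into bit 0):
  0x73F2 + 0x9320 = 0x10712 → wrap carry → 0x0713
  0x0713 + 0x90FF = 0x09812
  0x9812 + 0xA352 = 0x13B64 → wrap carry → 0x3B65
  0x3B65 + 0xF595 = 0x130FA → wrap carry → 0x30FB
  0x30FB + 0xB1B3 = 0x0E2AE
  0xE2AE + 0x0CC6 = 0x0EF74
One's-complement sum = 0xEF74.
Checksum = ~0xEF74 & 0xFFFF = 0x108B.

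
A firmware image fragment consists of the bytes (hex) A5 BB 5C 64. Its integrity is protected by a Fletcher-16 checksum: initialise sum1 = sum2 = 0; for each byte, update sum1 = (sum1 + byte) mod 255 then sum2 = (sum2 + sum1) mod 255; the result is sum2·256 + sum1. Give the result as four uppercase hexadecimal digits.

E622

Running sums (mod 255):
  after byte 0 (A5): sum1=165, sum2=165
  after byte 1 (BB): sum1=97, sum2=7
  after byte 2 (5C): sum1=189, sum2=196
  after byte 3 (64): sum1=34, sum2=230
Checksum = sum2·256 + sum1 = 230·256 + 34 = 58914 = 0xE622.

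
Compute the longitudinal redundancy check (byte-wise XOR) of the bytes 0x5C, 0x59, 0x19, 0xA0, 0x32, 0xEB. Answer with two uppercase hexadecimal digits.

65

XOR the bytes together:
  start with 0x5C
  0x5C ⊕ 0x59 = 0x05
  0x05 ⊕ 0x19 = 0x1C
  0x1C ⊕ 0xA0 = 0xBC
  0xBC ⊕ 0x32 = 0x8E
  0x8E ⊕ 0xEB = 0x65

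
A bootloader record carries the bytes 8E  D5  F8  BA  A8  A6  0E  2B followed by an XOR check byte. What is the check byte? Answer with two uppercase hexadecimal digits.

32

XOR the bytes together:
  start with 0x8E
  0x8E ⊕ 0xD5 = 0x5B
  0x5B ⊕ 0xF8 = 0xA3
  0xA3 ⊕ 0xBA = 0x19
  0x19 ⊕ 0xA8 = 0xB1
  0xB1 ⊕ 0xA6 = 0x17
  0x17 ⊕ 0x0E = 0x19
  0x19 ⊕ 0x2B = 0x32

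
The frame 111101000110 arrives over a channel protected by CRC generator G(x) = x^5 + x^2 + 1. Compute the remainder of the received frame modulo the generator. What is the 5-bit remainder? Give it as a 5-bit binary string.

01101

Modulo-2 division of 111101000110 by 100101:
  pos 0: 111101 XOR 100101 = 011000
  pos 1: 110000 XOR 100101 = 010101
  pos 2: 101010 XOR 100101 = 001111
  pos 4: 111101 XOR 100101 = 011000
  pos 5: 110001 XOR 100101 = 010100
  pos 6: 101000 XOR 100101 = 001101
Remainder = 01101 (nonzero — an error is detected).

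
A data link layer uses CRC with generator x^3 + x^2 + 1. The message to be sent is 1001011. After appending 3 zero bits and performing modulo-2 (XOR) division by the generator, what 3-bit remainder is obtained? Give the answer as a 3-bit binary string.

Append 3 zeros: 1001011000. Divide by 1101 (XOR where the leading bit is 1):
  pos 0: 1001 XOR 1101 = 0100
  pos 1: 1000 XOR 1101 = 0101
  pos 2: 1011 XOR 1101 = 0110
  pos 3: 1101 XOR 1101 = 0000
Remainder (last 3 bits) = 000. This is the CRC / FCS.

000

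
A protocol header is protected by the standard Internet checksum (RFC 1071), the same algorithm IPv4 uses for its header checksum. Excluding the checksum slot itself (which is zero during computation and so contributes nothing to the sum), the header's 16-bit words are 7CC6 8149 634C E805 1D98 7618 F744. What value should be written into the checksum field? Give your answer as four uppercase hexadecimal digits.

One's-complement addition (fold any carry out of bit 15 back into bit 0):
  0x7CC6 + 0x8149 = 0x0FE0F
  0xFE0F + 0x634C = 0x1615B → wrap carry → 0x615C
  0x615C + 0xE805 = 0x14961 → wrap carry → 0x4962
  0x4962 + 0x1D98 = 0x066FA
  0x66FA + 0x7618 = 0x0DD12
  0xDD12 + 0xF744 = 0x1D456 → wrap carry → 0xD457
One's-complement sum = 0xD457.
Checksum = ~0xD457 & 0xFFFF = 0x2BA8.

2BA8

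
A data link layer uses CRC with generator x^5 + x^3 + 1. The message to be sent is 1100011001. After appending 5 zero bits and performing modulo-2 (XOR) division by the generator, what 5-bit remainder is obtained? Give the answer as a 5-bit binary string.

Append 5 zeros: 110001100100000. Divide by 101001 (XOR where the leading bit is 1):
  pos 0: 110001 XOR 101001 = 011000
  pos 1: 110001 XOR 101001 = 011000
  pos 2: 110000 XOR 101001 = 011001
  pos 3: 110010 XOR 101001 = 011011
  pos 4: 110111 XOR 101001 = 011110
  pos 5: 111100 XOR 101001 = 010101
  pos 6: 101010 XOR 101001 = 000011
Remainder (last 5 bits) = 11000. This is the CRC / FCS.

11000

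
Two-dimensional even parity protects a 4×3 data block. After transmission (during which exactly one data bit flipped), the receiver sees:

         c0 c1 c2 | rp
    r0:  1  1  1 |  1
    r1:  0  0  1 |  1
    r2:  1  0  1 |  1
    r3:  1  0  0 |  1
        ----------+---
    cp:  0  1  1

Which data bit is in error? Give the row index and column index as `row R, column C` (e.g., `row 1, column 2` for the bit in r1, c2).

Recompute each row's even parity and compare to rp:
  r0: data parity 1, sent rp 1 → ok
  r1: data parity 1, sent rp 1 → ok
  r2: data parity 0, sent rp 1 → mismatch
  r3: data parity 1, sent rp 1 → ok
Recompute each column's even parity and compare to cp:
  c0: data parity 1, sent cp 0 → mismatch
  c1: data parity 1, sent cp 1 → ok
  c2: data parity 1, sent cp 1 → ok
Exactly one row (r2) and one column (c0) fail → the flipped bit is at their intersection.

row 2, column 0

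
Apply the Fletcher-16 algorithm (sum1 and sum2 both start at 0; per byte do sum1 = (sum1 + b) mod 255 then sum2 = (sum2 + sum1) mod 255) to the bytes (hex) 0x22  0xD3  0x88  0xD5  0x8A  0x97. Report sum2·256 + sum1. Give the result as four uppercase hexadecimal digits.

Running sums (mod 255):
  after byte 0 (0x22): sum1=34, sum2=34
  after byte 1 (0xD3): sum1=245, sum2=24
  after byte 2 (0x88): sum1=126, sum2=150
  after byte 3 (0xD5): sum1=84, sum2=234
  after byte 4 (0x8A): sum1=222, sum2=201
  after byte 5 (0x97): sum1=118, sum2=64
Checksum = sum2·256 + sum1 = 64·256 + 118 = 16502 = 0x4076.

4076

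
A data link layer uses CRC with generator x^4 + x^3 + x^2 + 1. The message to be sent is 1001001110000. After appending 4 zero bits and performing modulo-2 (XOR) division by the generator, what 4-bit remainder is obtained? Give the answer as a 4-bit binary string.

Append 4 zeros: 10010011100000000. Divide by 11101 (XOR where the leading bit is 1):
  pos 0: 10010 XOR 11101 = 01111
  pos 1: 11110 XOR 11101 = 00011
  pos 4: 11111 XOR 11101 = 00010
  pos 7: 10000 XOR 11101 = 01101
  pos 8: 11010 XOR 11101 = 00111
  pos 10: 11100 XOR 11101 = 00001
Remainder (last 4 bits) = 0100. This is the CRC / FCS.

0100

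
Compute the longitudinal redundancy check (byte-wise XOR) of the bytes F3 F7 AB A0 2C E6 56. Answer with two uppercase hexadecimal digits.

XOR the bytes together:
  start with 0xF3
  0xF3 ⊕ 0xF7 = 0x04
  0x04 ⊕ 0xAB = 0xAF
  0xAF ⊕ 0xA0 = 0x0F
  0x0F ⊕ 0x2C = 0x23
  0x23 ⊕ 0xE6 = 0xC5
  0xC5 ⊕ 0x56 = 0x93

93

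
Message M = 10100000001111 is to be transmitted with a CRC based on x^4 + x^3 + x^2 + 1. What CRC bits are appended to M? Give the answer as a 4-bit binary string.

1111

Append 4 zeros: 101000000011110000. Divide by 11101 (XOR where the leading bit is 1):
  pos 0: 10100 XOR 11101 = 01001
  pos 1: 10010 XOR 11101 = 01111
  pos 2: 11110 XOR 11101 = 00011
  pos 5: 11000 XOR 11101 = 00101
  pos 7: 10111 XOR 11101 = 01010
  pos 8: 10101 XOR 11101 = 01000
  pos 9: 10001 XOR 11101 = 01100
  pos 10: 11000 XOR 11101 = 00101
  pos 12: 10100 XOR 11101 = 01001
  pos 13: 10010 XOR 11101 = 01111
Remainder (last 4 bits) = 1111. This is the CRC / FCS.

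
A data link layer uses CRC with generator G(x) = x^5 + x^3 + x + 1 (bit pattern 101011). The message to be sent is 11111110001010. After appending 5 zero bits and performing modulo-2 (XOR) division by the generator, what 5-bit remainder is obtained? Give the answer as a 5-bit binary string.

00111

Append 5 zeros: 1111111000101000000. Divide by 101011 (XOR where the leading bit is 1):
  pos 0: 111111 XOR 101011 = 010100
  pos 1: 101001 XOR 101011 = 000010
  pos 5: 100001 XOR 101011 = 001010
  pos 7: 101001 XOR 101011 = 000010
  pos 11: 100000 XOR 101011 = 001011
  pos 13: 101100 XOR 101011 = 000111
Remainder (last 5 bits) = 00111. This is the CRC / FCS.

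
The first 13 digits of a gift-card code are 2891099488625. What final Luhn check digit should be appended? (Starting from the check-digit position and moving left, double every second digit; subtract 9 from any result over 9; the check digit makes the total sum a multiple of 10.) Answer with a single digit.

5

Partial digits right→left: 5 2 6 8 8 4 9 9 0 1 9 8 2
Double every second digit counting from the check-digit position (so the 1st, 3rd, 5th, ... of the partial from the right).
  doubled (with −9 where >9): 1 3 7 9 0 9 4 → sum 33
  kept as-is: 2 8 4 9 1 8 → sum 32
Total = 33 + 32 = 65.
Check digit = (10 − (65 mod 10)) mod 10 = 5.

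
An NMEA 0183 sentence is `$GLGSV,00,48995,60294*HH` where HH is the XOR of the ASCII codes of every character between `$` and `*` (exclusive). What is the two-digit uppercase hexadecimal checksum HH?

65

XOR the ASCII codes of the payload characters:
  'G' = 0x47 → acc = 0x47
  'L' = 0x4C → acc = 0x0B
  'G' = 0x47 → acc = 0x4C
  'S' = 0x53 → acc = 0x1F
  'V' = 0x56 → acc = 0x49
  ',' = 0x2C → acc = 0x65
  '0' = 0x30 → acc = 0x55
  '0' = 0x30 → acc = 0x65
  ',' = 0x2C → acc = 0x49
  '4' = 0x34 → acc = 0x7D
  '8' = 0x38 → acc = 0x45
  '9' = 0x39 → acc = 0x7C
  '9' = 0x39 → acc = 0x45
  '5' = 0x35 → acc = 0x70
  ',' = 0x2C → acc = 0x5C
  '6' = 0x36 → acc = 0x6A
  '0' = 0x30 → acc = 0x5A
  '2' = 0x32 → acc = 0x68
  '9' = 0x39 → acc = 0x51
  '4' = 0x34 → acc = 0x65
Checksum = 0x65.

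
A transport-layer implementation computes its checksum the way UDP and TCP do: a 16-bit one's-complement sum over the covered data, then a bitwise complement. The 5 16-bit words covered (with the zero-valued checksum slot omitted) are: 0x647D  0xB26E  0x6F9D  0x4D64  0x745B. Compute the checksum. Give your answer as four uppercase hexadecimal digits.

B7B6

One's-complement addition (fold any carry out of bit 15 back into bit 0):
  0x647D + 0xB26E = 0x116EB → wrap carry → 0x16EC
  0x16EC + 0x6F9D = 0x08689
  0x8689 + 0x4D64 = 0x0D3ED
  0xD3ED + 0x745B = 0x14848 → wrap carry → 0x4849
One's-complement sum = 0x4849.
Checksum = ~0x4849 & 0xFFFF = 0xB7B6.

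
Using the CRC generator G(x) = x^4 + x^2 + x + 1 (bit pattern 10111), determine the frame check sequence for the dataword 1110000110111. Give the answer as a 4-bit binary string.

Append 4 zeros: 11100001101110000. Divide by 10111 (XOR where the leading bit is 1):
  pos 0: 11100 XOR 10111 = 01011
  pos 1: 10110 XOR 10111 = 00001
  pos 5: 10110 XOR 10111 = 00001
  pos 9: 11110 XOR 10111 = 01001
  pos 10: 10010 XOR 10111 = 00101
  pos 12: 10100 XOR 10111 = 00011
Remainder (last 4 bits) = 0011. This is the CRC / FCS.

0011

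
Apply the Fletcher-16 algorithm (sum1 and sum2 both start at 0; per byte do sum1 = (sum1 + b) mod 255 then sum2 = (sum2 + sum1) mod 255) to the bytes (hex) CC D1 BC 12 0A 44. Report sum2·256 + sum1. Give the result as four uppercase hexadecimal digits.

67BB

Running sums (mod 255):
  after byte 0 (CC): sum1=204, sum2=204
  after byte 1 (D1): sum1=158, sum2=107
  after byte 2 (BC): sum1=91, sum2=198
  after byte 3 (12): sum1=109, sum2=52
  after byte 4 (0A): sum1=119, sum2=171
  after byte 5 (44): sum1=187, sum2=103
Checksum = sum2·256 + sum1 = 103·256 + 187 = 26555 = 0x67BB.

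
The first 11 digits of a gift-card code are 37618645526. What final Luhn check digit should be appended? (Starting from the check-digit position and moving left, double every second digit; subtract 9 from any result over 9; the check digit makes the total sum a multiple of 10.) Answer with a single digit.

1

Partial digits right→left: 6 2 5 5 4 6 8 1 6 7 3
Double every second digit counting from the check-digit position (so the 1st, 3rd, 5th, ... of the partial from the right).
  doubled (with −9 where >9): 3 1 8 7 3 6 → sum 28
  kept as-is: 2 5 6 1 7 → sum 21
Total = 28 + 21 = 49.
Check digit = (10 − (49 mod 10)) mod 10 = 1.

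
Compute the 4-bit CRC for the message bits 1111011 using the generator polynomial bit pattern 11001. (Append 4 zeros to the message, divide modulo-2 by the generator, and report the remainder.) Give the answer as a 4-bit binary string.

0100

Append 4 zeros: 11110110000. Divide by 11001 (XOR where the leading bit is 1):
  pos 0: 11110 XOR 11001 = 00111
  pos 2: 11111 XOR 11001 = 00110
  pos 4: 11000 XOR 11001 = 00001
Remainder (last 4 bits) = 0100. This is the CRC / FCS.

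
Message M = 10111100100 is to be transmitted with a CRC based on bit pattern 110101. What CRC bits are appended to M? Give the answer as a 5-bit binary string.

Append 5 zeros: 1011110010000000. Divide by 110101 (XOR where the leading bit is 1):
  pos 0: 101111 XOR 110101 = 011010
  pos 1: 110100 XOR 110101 = 000001
  pos 6: 101000 XOR 110101 = 011101
  pos 7: 111010 XOR 110101 = 001111
  pos 9: 111100 XOR 110101 = 001001
Remainder (last 5 bits) = 10010. This is the CRC / FCS.

10010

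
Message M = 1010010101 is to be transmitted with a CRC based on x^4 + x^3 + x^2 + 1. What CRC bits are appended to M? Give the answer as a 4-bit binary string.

Append 4 zeros: 10100101010000. Divide by 11101 (XOR where the leading bit is 1):
  pos 0: 10100 XOR 11101 = 01001
  pos 1: 10011 XOR 11101 = 01110
  pos 2: 11100 XOR 11101 = 00001
  pos 6: 11010 XOR 11101 = 00111
  pos 8: 11100 XOR 11101 = 00001
Remainder (last 4 bits) = 0010. This is the CRC / FCS.

0010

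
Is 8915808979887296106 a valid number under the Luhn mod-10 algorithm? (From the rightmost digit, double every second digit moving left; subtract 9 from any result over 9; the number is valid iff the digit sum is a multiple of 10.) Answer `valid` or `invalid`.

invalid

From the right, keep odd positions and double even positions (subtract 9 from any doubled value over 9):
  doubled (positions 2,4,...): 0 3 4 7 9 9 0 1 9 → sum 42
  kept (positions 1,3,...): 6 1 9 7 8 7 8 8 1 8 → sum 63
Total = 105.
105 mod 10 = 5, so the number is invalid.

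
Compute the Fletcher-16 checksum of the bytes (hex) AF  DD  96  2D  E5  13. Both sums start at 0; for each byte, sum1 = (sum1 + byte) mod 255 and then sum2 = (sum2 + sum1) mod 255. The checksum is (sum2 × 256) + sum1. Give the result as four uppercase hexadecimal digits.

Running sums (mod 255):
  after byte 0 (AF): sum1=175, sum2=175
  after byte 1 (DD): sum1=141, sum2=61
  after byte 2 (96): sum1=36, sum2=97
  after byte 3 (2D): sum1=81, sum2=178
  after byte 4 (E5): sum1=55, sum2=233
  after byte 5 (13): sum1=74, sum2=52
Checksum = sum2·256 + sum1 = 52·256 + 74 = 13386 = 0x344A.

344A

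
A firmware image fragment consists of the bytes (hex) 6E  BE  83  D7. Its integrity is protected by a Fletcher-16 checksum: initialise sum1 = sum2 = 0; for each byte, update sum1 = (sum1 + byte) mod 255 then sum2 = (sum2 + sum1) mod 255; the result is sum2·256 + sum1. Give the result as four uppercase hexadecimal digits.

D488

Running sums (mod 255):
  after byte 0 (6E): sum1=110, sum2=110
  after byte 1 (BE): sum1=45, sum2=155
  after byte 2 (83): sum1=176, sum2=76
  after byte 3 (D7): sum1=136, sum2=212
Checksum = sum2·256 + sum1 = 212·256 + 136 = 54408 = 0xD488.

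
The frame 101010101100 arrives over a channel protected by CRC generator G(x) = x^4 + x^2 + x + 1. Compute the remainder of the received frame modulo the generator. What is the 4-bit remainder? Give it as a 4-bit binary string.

0000

Modulo-2 division of 101010101100 by 10111:
  pos 0: 10101 XOR 10111 = 00010
  pos 3: 10010 XOR 10111 = 00101
  pos 5: 10111 XOR 10111 = 00000
Remainder = 0000 (zero — the frame passes the CRC check).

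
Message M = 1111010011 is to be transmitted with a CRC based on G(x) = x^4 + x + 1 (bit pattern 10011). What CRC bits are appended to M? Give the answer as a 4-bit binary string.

Append 4 zeros: 11110100110000. Divide by 10011 (XOR where the leading bit is 1):
  pos 0: 11110 XOR 10011 = 01101
  pos 1: 11011 XOR 10011 = 01000
  pos 2: 10000 XOR 10011 = 00011
  pos 5: 11011 XOR 10011 = 01000
  pos 6: 10000 XOR 10011 = 00011
  pos 9: 11000 XOR 10011 = 01011
Remainder (last 4 bits) = 1011. This is the CRC / FCS.

1011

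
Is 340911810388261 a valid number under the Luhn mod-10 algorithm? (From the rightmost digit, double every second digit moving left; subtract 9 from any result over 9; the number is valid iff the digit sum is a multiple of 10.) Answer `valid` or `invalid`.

valid

From the right, keep odd positions and double even positions (subtract 9 from any doubled value over 9):
  doubled (positions 2,4,...): 3 7 6 2 2 9 8 → sum 37
  kept (positions 1,3,...): 1 2 8 0 8 1 0 3 → sum 23
Total = 60.
60 mod 10 = 0, so the number is valid.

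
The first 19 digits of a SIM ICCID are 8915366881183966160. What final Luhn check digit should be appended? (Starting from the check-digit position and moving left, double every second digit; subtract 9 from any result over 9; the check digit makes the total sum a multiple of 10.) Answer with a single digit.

4

Partial digits right→left: 0 6 1 6 6 9 3 8 1 1 8 8 6 6 3 5 1 9 8
Double every second digit counting from the check-digit position (so the 1st, 3rd, 5th, ... of the partial from the right).
  doubled (with −9 where >9): 0 2 3 6 2 7 3 6 2 7 → sum 38
  kept as-is: 6 6 9 8 1 8 6 5 9 → sum 58
Total = 38 + 58 = 96.
Check digit = (10 − (96 mod 10)) mod 10 = 4.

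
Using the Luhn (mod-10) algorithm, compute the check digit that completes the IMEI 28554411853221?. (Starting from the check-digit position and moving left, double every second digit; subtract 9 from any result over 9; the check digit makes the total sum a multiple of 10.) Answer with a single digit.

Partial digits right→left: 1 2 2 3 5 8 1 1 4 4 5 5 8 2
Double every second digit counting from the check-digit position (so the 1st, 3rd, 5th, ... of the partial from the right).
  doubled (with −9 where >9): 2 4 1 2 8 1 7 → sum 25
  kept as-is: 2 3 8 1 4 5 2 → sum 25
Total = 25 + 25 = 50.
Check digit = (10 − (50 mod 10)) mod 10 = 0.

0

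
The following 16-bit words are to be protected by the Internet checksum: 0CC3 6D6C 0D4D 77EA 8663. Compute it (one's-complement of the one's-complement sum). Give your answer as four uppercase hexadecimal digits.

7A35

One's-complement addition (fold any carry out of bit 15 back into bit 0):
  0x0CC3 + 0x6D6C = 0x07A2F
  0x7A2F + 0x0D4D = 0x0877C
  0x877C + 0x77EA = 0x0FF66
  0xFF66 + 0x8663 = 0x185C9 → wrap carry → 0x85CA
One's-complement sum = 0x85CA.
Checksum = ~0x85CA & 0xFFFF = 0x7A35.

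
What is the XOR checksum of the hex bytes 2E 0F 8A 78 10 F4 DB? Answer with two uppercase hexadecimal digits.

XOR the bytes together:
  start with 0x2E
  0x2E ⊕ 0x0F = 0x21
  0x21 ⊕ 0x8A = 0xAB
  0xAB ⊕ 0x78 = 0xD3
  0xD3 ⊕ 0x10 = 0xC3
  0xC3 ⊕ 0xF4 = 0x37
  0x37 ⊕ 0xDB = 0xEC

EC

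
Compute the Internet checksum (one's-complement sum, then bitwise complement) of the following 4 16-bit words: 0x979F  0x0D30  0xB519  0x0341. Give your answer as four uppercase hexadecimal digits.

One's-complement addition (fold any carry out of bit 15 back into bit 0):
  0x979F + 0x0D30 = 0x0A4CF
  0xA4CF + 0xB519 = 0x159E8 → wrap carry → 0x59E9
  0x59E9 + 0x0341 = 0x05D2A
One's-complement sum = 0x5D2A.
Checksum = ~0x5D2A & 0xFFFF = 0xA2D5.

A2D5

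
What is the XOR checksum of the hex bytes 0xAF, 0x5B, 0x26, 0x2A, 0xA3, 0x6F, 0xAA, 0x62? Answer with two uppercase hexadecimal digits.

FC

XOR the bytes together:
  start with 0xAF
  0xAF ⊕ 0x5B = 0xF4
  0xF4 ⊕ 0x26 = 0xD2
  0xD2 ⊕ 0x2A = 0xF8
  0xF8 ⊕ 0xA3 = 0x5B
  0x5B ⊕ 0x6F = 0x34
  0x34 ⊕ 0xAA = 0x9E
  0x9E ⊕ 0x62 = 0xFC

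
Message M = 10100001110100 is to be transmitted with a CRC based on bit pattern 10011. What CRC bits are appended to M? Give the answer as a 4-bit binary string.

0001

Append 4 zeros: 101000011101000000. Divide by 10011 (XOR where the leading bit is 1):
  pos 0: 10100 XOR 10011 = 00111
  pos 2: 11100 XOR 10011 = 01111
  pos 3: 11111 XOR 10011 = 01100
  pos 4: 11001 XOR 10011 = 01010
  pos 5: 10101 XOR 10011 = 00110
  pos 7: 11001 XOR 10011 = 01010
  pos 8: 10100 XOR 10011 = 00111
  pos 10: 11100 XOR 10011 = 01111
  pos 11: 11110 XOR 10011 = 01101
  pos 12: 11010 XOR 10011 = 01001
  pos 13: 10010 XOR 10011 = 00001
Remainder (last 4 bits) = 0001. This is the CRC / FCS.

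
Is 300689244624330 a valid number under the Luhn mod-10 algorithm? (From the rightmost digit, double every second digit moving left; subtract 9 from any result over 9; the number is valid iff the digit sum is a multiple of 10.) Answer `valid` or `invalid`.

invalid

From the right, keep odd positions and double even positions (subtract 9 from any doubled value over 9):
  doubled (positions 2,4,...): 6 8 3 8 9 3 0 → sum 37
  kept (positions 1,3,...): 0 3 2 4 2 8 0 3 → sum 22
Total = 59.
59 mod 10 = 9, so the number is invalid.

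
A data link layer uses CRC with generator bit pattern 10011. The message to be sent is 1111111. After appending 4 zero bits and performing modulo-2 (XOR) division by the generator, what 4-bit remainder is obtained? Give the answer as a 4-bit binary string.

Append 4 zeros: 11111110000. Divide by 10011 (XOR where the leading bit is 1):
  pos 0: 11111 XOR 10011 = 01100
  pos 1: 11001 XOR 10011 = 01010
  pos 2: 10101 XOR 10011 = 00110
  pos 4: 11000 XOR 10011 = 01011
  pos 5: 10110 XOR 10011 = 00101
Remainder (last 4 bits) = 1010. This is the CRC / FCS.

1010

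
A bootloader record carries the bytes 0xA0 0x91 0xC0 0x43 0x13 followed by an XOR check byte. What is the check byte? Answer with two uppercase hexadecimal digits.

XOR the bytes together:
  start with 0xA0
  0xA0 ⊕ 0x91 = 0x31
  0x31 ⊕ 0xC0 = 0xF1
  0xF1 ⊕ 0x43 = 0xB2
  0xB2 ⊕ 0x13 = 0xA1

A1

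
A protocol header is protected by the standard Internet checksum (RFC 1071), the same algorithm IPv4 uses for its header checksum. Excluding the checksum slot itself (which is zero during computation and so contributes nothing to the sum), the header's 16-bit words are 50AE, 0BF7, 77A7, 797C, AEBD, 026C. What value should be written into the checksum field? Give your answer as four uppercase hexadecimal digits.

010D

One's-complement addition (fold any carry out of bit 15 back into bit 0):
  0x50AE + 0x0BF7 = 0x05CA5
  0x5CA5 + 0x77A7 = 0x0D44C
  0xD44C + 0x797C = 0x14DC8 → wrap carry → 0x4DC9
  0x4DC9 + 0xAEBD = 0x0FC86
  0xFC86 + 0x026C = 0x0FEF2
One's-complement sum = 0xFEF2.
Checksum = ~0xFEF2 & 0xFFFF = 0x010D.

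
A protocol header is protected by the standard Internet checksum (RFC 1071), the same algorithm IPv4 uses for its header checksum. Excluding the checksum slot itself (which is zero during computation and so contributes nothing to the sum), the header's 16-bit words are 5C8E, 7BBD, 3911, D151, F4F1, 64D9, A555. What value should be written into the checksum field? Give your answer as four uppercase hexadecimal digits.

One's-complement addition (fold any carry out of bit 15 back into bit 0):
  0x5C8E + 0x7BBD = 0x0D84B
  0xD84B + 0x3911 = 0x1115C → wrap carry → 0x115D
  0x115D + 0xD151 = 0x0E2AE
  0xE2AE + 0xF4F1 = 0x1D79F → wrap carry → 0xD7A0
  0xD7A0 + 0x64D9 = 0x13C79 → wrap carry → 0x3C7A
  0x3C7A + 0xA555 = 0x0E1CF
One's-complement sum = 0xE1CF.
Checksum = ~0xE1CF & 0xFFFF = 0x1E30.

1E30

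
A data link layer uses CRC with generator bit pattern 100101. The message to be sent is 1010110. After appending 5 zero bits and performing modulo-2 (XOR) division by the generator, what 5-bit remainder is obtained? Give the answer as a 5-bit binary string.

Append 5 zeros: 101011000000. Divide by 100101 (XOR where the leading bit is 1):
  pos 0: 101011 XOR 100101 = 001110
  pos 2: 111000 XOR 100101 = 011101
  pos 3: 111010 XOR 100101 = 011111
  pos 4: 111110 XOR 100101 = 011011
  pos 5: 110110 XOR 100101 = 010011
  pos 6: 100110 XOR 100101 = 000011
Remainder (last 5 bits) = 00011. This is the CRC / FCS.

00011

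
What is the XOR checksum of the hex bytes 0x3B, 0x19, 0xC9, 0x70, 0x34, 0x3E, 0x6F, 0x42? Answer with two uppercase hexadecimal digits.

XOR the bytes together:
  start with 0x3B
  0x3B ⊕ 0x19 = 0x22
  0x22 ⊕ 0xC9 = 0xEB
  0xEB ⊕ 0x70 = 0x9B
  0x9B ⊕ 0x34 = 0xAF
  0xAF ⊕ 0x3E = 0x91
  0x91 ⊕ 0x6F = 0xFE
  0xFE ⊕ 0x42 = 0xBC

BC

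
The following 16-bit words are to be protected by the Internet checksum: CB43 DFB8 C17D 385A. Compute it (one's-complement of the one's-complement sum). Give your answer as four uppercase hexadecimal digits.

One's-complement addition (fold any carry out of bit 15 back into bit 0):
  0xCB43 + 0xDFB8 = 0x1AAFB → wrap carry → 0xAAFC
  0xAAFC + 0xC17D = 0x16C79 → wrap carry → 0x6C7A
  0x6C7A + 0x385A = 0x0A4D4
One's-complement sum = 0xA4D4.
Checksum = ~0xA4D4 & 0xFFFF = 0x5B2B.

5B2B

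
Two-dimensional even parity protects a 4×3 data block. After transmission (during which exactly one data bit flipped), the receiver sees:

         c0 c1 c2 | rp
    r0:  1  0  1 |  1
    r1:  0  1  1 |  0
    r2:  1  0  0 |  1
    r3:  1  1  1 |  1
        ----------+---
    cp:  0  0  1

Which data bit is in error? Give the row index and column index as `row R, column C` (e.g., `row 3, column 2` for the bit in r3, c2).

Recompute each row's even parity and compare to rp:
  r0: data parity 0, sent rp 1 → mismatch
  r1: data parity 0, sent rp 0 → ok
  r2: data parity 1, sent rp 1 → ok
  r3: data parity 1, sent rp 1 → ok
Recompute each column's even parity and compare to cp:
  c0: data parity 1, sent cp 0 → mismatch
  c1: data parity 0, sent cp 0 → ok
  c2: data parity 1, sent cp 1 → ok
Exactly one row (r0) and one column (c0) fail → the flipped bit is at their intersection.

row 0, column 0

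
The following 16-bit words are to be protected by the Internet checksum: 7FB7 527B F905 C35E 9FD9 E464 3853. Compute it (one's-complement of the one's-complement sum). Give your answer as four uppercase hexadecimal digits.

One's-complement addition (fold any carry out of bit 15 back into bit 0):
  0x7FB7 + 0x527B = 0x0D232
  0xD232 + 0xF905 = 0x1CB37 → wrap carry → 0xCB38
  0xCB38 + 0xC35E = 0x18E96 → wrap carry → 0x8E97
  0x8E97 + 0x9FD9 = 0x12E70 → wrap carry → 0x2E71
  0x2E71 + 0xE464 = 0x112D5 → wrap carry → 0x12D6
  0x12D6 + 0x3853 = 0x04B29
One's-complement sum = 0x4B29.
Checksum = ~0x4B29 & 0xFFFF = 0xB4D6.

B4D6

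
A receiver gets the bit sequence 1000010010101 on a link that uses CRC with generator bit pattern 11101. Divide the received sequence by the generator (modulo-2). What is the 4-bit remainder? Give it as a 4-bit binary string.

1110

Modulo-2 division of 1000010010101 by 11101:
  pos 0: 10000 XOR 11101 = 01101
  pos 1: 11011 XOR 11101 = 00110
  pos 3: 11000 XOR 11101 = 00101
  pos 5: 10110 XOR 11101 = 01011
  pos 6: 10111 XOR 11101 = 01010
  pos 7: 10100 XOR 11101 = 01001
  pos 8: 10011 XOR 11101 = 01110
Remainder = 1110 (nonzero — an error is detected).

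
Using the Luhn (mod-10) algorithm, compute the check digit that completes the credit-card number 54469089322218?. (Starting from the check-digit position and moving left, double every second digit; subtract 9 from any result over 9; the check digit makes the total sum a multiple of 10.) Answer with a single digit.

3

Partial digits right→left: 8 1 2 2 2 3 9 8 0 9 6 4 4 5
Double every second digit counting from the check-digit position (so the 1st, 3rd, 5th, ... of the partial from the right).
  doubled (with −9 where >9): 7 4 4 9 0 3 8 → sum 35
  kept as-is: 1 2 3 8 9 4 5 → sum 32
Total = 35 + 32 = 67.
Check digit = (10 − (67 mod 10)) mod 10 = 3.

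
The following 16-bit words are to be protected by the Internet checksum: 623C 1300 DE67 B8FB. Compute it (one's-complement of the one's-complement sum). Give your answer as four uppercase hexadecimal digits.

F35F

One's-complement addition (fold any carry out of bit 15 back into bit 0):
  0x623C + 0x1300 = 0x0753C
  0x753C + 0xDE67 = 0x153A3 → wrap carry → 0x53A4
  0x53A4 + 0xB8FB = 0x10C9F → wrap carry → 0x0CA0
One's-complement sum = 0x0CA0.
Checksum = ~0x0CA0 & 0xFFFF = 0xF35F.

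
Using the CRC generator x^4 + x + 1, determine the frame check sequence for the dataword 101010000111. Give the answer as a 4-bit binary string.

Append 4 zeros: 1010100001110000. Divide by 10011 (XOR where the leading bit is 1):
  pos 0: 10101 XOR 10011 = 00110
  pos 2: 11000 XOR 10011 = 01011
  pos 3: 10110 XOR 10011 = 00101
  pos 5: 10101 XOR 10011 = 00110
  pos 7: 11011 XOR 10011 = 01000
  pos 8: 10000 XOR 10011 = 00011
  pos 11: 11000 XOR 10011 = 01011
Remainder (last 4 bits) = 1011. This is the CRC / FCS.

1011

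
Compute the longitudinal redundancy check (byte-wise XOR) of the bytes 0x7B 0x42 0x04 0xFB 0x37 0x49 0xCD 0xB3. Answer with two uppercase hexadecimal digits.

XOR the bytes together:
  start with 0x7B
  0x7B ⊕ 0x42 = 0x39
  0x39 ⊕ 0x04 = 0x3D
  0x3D ⊕ 0xFB = 0xC6
  0xC6 ⊕ 0x37 = 0xF1
  0xF1 ⊕ 0x49 = 0xB8
  0xB8 ⊕ 0xCD = 0x75
  0x75 ⊕ 0xB3 = 0xC6

C6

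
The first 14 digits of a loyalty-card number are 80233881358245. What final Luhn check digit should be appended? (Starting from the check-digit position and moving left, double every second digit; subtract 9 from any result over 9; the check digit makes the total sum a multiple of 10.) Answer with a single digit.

3

Partial digits right→left: 5 4 2 8 5 3 1 8 8 3 3 2 0 8
Double every second digit counting from the check-digit position (so the 1st, 3rd, 5th, ... of the partial from the right).
  doubled (with −9 where >9): 1 4 1 2 7 6 0 → sum 21
  kept as-is: 4 8 3 8 3 2 8 → sum 36
Total = 21 + 36 = 57.
Check digit = (10 − (57 mod 10)) mod 10 = 3.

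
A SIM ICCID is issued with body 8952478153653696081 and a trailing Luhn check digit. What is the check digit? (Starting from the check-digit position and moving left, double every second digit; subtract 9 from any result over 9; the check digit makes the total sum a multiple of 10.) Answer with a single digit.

Partial digits right→left: 1 8 0 6 9 6 3 5 6 3 5 1 8 7 4 2 5 9 8
Double every second digit counting from the check-digit position (so the 1st, 3rd, 5th, ... of the partial from the right).
  doubled (with −9 where >9): 2 0 9 6 3 1 7 8 1 7 → sum 44
  kept as-is: 8 6 6 5 3 1 7 2 9 → sum 47
Total = 44 + 47 = 91.
Check digit = (10 − (91 mod 10)) mod 10 = 9.

9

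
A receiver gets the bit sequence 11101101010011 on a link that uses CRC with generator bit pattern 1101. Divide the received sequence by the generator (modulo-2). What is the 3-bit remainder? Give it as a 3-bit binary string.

110

Modulo-2 division of 11101101010011 by 1101:
  pos 0: 1110 XOR 1101 = 0011
  pos 2: 1111 XOR 1101 = 0010
  pos 4: 1001 XOR 1101 = 0100
  pos 5: 1000 XOR 1101 = 0101
  pos 6: 1011 XOR 1101 = 0110
  pos 7: 1100 XOR 1101 = 0001
  pos 10: 1011 XOR 1101 = 0110
Remainder = 110 (nonzero — an error is detected).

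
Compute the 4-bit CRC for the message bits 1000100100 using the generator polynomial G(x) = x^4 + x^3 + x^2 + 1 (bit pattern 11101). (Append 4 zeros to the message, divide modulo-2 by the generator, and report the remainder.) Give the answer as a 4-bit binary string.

Append 4 zeros: 10001001000000. Divide by 11101 (XOR where the leading bit is 1):
  pos 0: 10001 XOR 11101 = 01100
  pos 1: 11000 XOR 11101 = 00101
  pos 3: 10101 XOR 11101 = 01000
  pos 4: 10000 XOR 11101 = 01101
  pos 5: 11010 XOR 11101 = 00111
  pos 7: 11100 XOR 11101 = 00001
Remainder (last 4 bits) = 0100. This is the CRC / FCS.

0100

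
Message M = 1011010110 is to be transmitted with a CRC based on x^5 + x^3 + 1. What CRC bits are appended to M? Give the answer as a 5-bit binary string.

10000

Append 5 zeros: 101101011000000. Divide by 101001 (XOR where the leading bit is 1):
  pos 0: 101101 XOR 101001 = 000100
  pos 3: 100011 XOR 101001 = 001010
  pos 5: 101000 XOR 101001 = 000001
Remainder (last 5 bits) = 10000. This is the CRC / FCS.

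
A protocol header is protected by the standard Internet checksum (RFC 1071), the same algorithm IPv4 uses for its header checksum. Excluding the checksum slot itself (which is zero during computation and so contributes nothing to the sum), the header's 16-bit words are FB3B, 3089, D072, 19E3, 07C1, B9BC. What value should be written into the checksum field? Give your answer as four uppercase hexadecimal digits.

2867

One's-complement addition (fold any carry out of bit 15 back into bit 0):
  0xFB3B + 0x3089 = 0x12BC4 → wrap carry → 0x2BC5
  0x2BC5 + 0xD072 = 0x0FC37
  0xFC37 + 0x19E3 = 0x1161A → wrap carry → 0x161B
  0x161B + 0x07C1 = 0x01DDC
  0x1DDC + 0xB9BC = 0x0D798
One's-complement sum = 0xD798.
Checksum = ~0xD798 & 0xFFFF = 0x2867.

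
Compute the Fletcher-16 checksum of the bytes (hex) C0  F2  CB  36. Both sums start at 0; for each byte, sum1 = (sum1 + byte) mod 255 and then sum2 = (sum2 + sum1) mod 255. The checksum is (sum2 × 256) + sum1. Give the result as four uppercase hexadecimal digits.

A9B5

Running sums (mod 255):
  after byte 0 (C0): sum1=192, sum2=192
  after byte 1 (F2): sum1=179, sum2=116
  after byte 2 (CB): sum1=127, sum2=243
  after byte 3 (36): sum1=181, sum2=169
Checksum = sum2·256 + sum1 = 169·256 + 181 = 43445 = 0xA9B5.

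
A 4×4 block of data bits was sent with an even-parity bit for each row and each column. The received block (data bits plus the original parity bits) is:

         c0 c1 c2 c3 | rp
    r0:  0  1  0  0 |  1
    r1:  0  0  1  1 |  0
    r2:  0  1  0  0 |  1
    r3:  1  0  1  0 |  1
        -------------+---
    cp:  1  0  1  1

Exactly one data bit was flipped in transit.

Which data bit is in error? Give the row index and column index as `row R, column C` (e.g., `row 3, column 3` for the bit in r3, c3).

row 3, column 2

Recompute each row's even parity and compare to rp:
  r0: data parity 1, sent rp 1 → ok
  r1: data parity 0, sent rp 0 → ok
  r2: data parity 1, sent rp 1 → ok
  r3: data parity 0, sent rp 1 → mismatch
Recompute each column's even parity and compare to cp:
  c0: data parity 1, sent cp 1 → ok
  c1: data parity 0, sent cp 0 → ok
  c2: data parity 0, sent cp 1 → mismatch
  c3: data parity 1, sent cp 1 → ok
Exactly one row (r3) and one column (c2) fail → the flipped bit is at their intersection.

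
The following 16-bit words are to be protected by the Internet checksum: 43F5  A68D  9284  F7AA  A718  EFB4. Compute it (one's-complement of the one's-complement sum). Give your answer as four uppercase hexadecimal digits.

One's-complement addition (fold any carry out of bit 15 back into bit 0):
  0x43F5 + 0xA68D = 0x0EA82
  0xEA82 + 0x9284 = 0x17D06 → wrap carry → 0x7D07
  0x7D07 + 0xF7AA = 0x174B1 → wrap carry → 0x74B2
  0x74B2 + 0xA718 = 0x11BCA → wrap carry → 0x1BCB
  0x1BCB + 0xEFB4 = 0x10B7F → wrap carry → 0x0B80
One's-complement sum = 0x0B80.
Checksum = ~0x0B80 & 0xFFFF = 0xF47F.

F47F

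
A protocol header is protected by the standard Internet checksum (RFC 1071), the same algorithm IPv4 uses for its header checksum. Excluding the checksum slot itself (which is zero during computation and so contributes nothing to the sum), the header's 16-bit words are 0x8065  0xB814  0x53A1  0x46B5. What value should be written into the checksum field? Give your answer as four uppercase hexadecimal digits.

2D2F

One's-complement addition (fold any carry out of bit 15 back into bit 0):
  0x8065 + 0xB814 = 0x13879 → wrap carry → 0x387A
  0x387A + 0x53A1 = 0x08C1B
  0x8C1B + 0x46B5 = 0x0D2D0
One's-complement sum = 0xD2D0.
Checksum = ~0xD2D0 & 0xFFFF = 0x2D2F.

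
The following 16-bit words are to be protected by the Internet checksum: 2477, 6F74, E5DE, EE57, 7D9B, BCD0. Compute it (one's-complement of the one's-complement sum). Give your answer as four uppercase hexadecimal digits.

5D71

One's-complement addition (fold any carry out of bit 15 back into bit 0):
  0x2477 + 0x6F74 = 0x093EB
  0x93EB + 0xE5DE = 0x179C9 → wrap carry → 0x79CA
  0x79CA + 0xEE57 = 0x16821 → wrap carry → 0x6822
  0x6822 + 0x7D9B = 0x0E5BD
  0xE5BD + 0xBCD0 = 0x1A28D → wrap carry → 0xA28E
One's-complement sum = 0xA28E.
Checksum = ~0xA28E & 0xFFFF = 0x5D71.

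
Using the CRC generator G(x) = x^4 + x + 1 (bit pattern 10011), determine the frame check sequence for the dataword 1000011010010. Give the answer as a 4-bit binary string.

1000

Append 4 zeros: 10000110100100000. Divide by 10011 (XOR where the leading bit is 1):
  pos 0: 10000 XOR 10011 = 00011
  pos 3: 11110 XOR 10011 = 01101
  pos 4: 11011 XOR 10011 = 01000
  pos 5: 10000 XOR 10011 = 00011
  pos 8: 11010 XOR 10011 = 01001
  pos 9: 10010 XOR 10011 = 00001
Remainder (last 4 bits) = 1000. This is the CRC / FCS.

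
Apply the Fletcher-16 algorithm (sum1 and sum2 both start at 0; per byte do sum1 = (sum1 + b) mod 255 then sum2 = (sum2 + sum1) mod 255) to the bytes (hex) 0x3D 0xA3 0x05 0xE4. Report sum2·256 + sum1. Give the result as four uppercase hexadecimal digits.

Running sums (mod 255):
  after byte 0 (0x3D): sum1=61, sum2=61
  after byte 1 (0xA3): sum1=224, sum2=30
  after byte 2 (0x05): sum1=229, sum2=4
  after byte 3 (0xE4): sum1=202, sum2=206
Checksum = sum2·256 + sum1 = 206·256 + 202 = 52938 = 0xCECA.

CECA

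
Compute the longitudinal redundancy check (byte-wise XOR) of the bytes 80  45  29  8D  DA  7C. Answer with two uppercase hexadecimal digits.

C7

XOR the bytes together:
  start with 0x80
  0x80 ⊕ 0x45 = 0xC5
  0xC5 ⊕ 0x29 = 0xEC
  0xEC ⊕ 0x8D = 0x61
  0x61 ⊕ 0xDA = 0xBB
  0xBB ⊕ 0x7C = 0xC7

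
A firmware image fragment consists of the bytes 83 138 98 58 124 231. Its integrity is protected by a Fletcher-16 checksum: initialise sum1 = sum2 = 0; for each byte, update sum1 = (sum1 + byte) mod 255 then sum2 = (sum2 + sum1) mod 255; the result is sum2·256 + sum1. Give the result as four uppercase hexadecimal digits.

C1DE

Running sums (mod 255):
  after byte 0 (83): sum1=83, sum2=83
  after byte 1 (138): sum1=221, sum2=49
  after byte 2 (98): sum1=64, sum2=113
  after byte 3 (58): sum1=122, sum2=235
  after byte 4 (124): sum1=246, sum2=226
  after byte 5 (231): sum1=222, sum2=193
Checksum = sum2·256 + sum1 = 193·256 + 222 = 49630 = 0xC1DE.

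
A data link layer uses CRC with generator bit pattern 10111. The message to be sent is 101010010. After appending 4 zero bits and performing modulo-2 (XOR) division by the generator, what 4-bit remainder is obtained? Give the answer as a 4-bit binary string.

1010

Append 4 zeros: 1010100100000. Divide by 10111 (XOR where the leading bit is 1):
  pos 0: 10101 XOR 10111 = 00010
  pos 3: 10001 XOR 10111 = 00110
  pos 5: 11000 XOR 10111 = 01111
  pos 6: 11110 XOR 10111 = 01001
  pos 7: 10010 XOR 10111 = 00101
Remainder (last 4 bits) = 1010. This is the CRC / FCS.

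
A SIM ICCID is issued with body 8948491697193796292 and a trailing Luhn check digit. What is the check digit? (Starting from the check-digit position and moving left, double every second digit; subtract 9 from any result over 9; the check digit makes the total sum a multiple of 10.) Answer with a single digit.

1

Partial digits right→left: 2 9 2 6 9 7 3 9 1 7 9 6 1 9 4 8 4 9 8
Double every second digit counting from the check-digit position (so the 1st, 3rd, 5th, ... of the partial from the right).
  doubled (with −9 where >9): 4 4 9 6 2 9 2 8 8 7 → sum 59
  kept as-is: 9 6 7 9 7 6 9 8 9 → sum 70
Total = 59 + 70 = 129.
Check digit = (10 − (129 mod 10)) mod 10 = 1.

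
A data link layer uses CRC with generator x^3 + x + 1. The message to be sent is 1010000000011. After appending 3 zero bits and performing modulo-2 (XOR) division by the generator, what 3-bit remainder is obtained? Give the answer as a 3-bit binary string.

010

Append 3 zeros: 1010000000011000. Divide by 1011 (XOR where the leading bit is 1):
  pos 0: 1010 XOR 1011 = 0001
  pos 3: 1000 XOR 1011 = 0011
  pos 5: 1100 XOR 1011 = 0111
  pos 6: 1110 XOR 1011 = 0101
  pos 7: 1010 XOR 1011 = 0001
  pos 10: 1110 XOR 1011 = 0101
  pos 11: 1010 XOR 1011 = 0001
Remainder (last 3 bits) = 010. This is the CRC / FCS.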